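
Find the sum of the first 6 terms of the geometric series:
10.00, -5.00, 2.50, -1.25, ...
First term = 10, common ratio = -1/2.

Sₙ = a(1 - rⁿ) / (1 - r)
S_6 = 10(1 - (-1/2)^6) / (1 - (-1/2))
S_6 = 10(1 - (1/64)) / (3/2)
S_6 = 105/16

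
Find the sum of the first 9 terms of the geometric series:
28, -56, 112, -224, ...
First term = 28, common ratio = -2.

Sₙ = a(1 - rⁿ) / (1 - r)
S_9 = 28(1 - (-2)^9) / (1 - (-2))
S_9 = 28(1 - (-512)) / (3)
S_9 = 4788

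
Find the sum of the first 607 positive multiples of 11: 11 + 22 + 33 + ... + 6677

Factor out 11: = 11(1 + 2 + ... + 607) = 11 × n(n+1)/2
= 11 × 607×608/2
= 11 × 184528
= 2029808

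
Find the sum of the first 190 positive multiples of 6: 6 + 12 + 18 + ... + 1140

Factor out 6: = 6(1 + 2 + ... + 190) = 6 × n(n+1)/2
= 6 × 190×191/2
= 6 × 18145
= 108870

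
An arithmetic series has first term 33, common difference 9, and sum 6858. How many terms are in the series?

Using S = n/2 × [2a + (n-1)d]
6858 = n/2 × [2(33) + (n-1)(9)]
6858 = n/2 × [66 + 9n - 9]
13716 = n × [57 + 9n]
9n² + (57)n - 13716 = 0
Discriminant: Δ = (57)² - 4(9)(-13716) = 3249 + 493776 = 497025
√Δ = 705
n = [-(57) + √Δ] / (2·9) = (-57 + 705) / 18 = 648 / 18 = 36
(The negative root is discarded since n must be a positive integer.)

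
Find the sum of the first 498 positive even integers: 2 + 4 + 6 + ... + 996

Sum of first n even numbers = n(n+1)
= 498×499
= 248502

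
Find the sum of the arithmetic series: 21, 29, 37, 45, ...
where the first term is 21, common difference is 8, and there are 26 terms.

Sₙ = n/2 × (first + last)
Last term = a + (n-1)d = 21 + (26-1)×8 = 221
S_26 = 26/2 × (21 + 221)
S_26 = 26/2 × 242 = 3146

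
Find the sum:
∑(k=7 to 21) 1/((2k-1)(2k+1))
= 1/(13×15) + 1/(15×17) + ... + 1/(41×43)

Partial fractions: 1/((2k-1)(2k+1)) = (1/2)[1/(2k-1) - 1/(2k+1)]
The series telescopes:
= (1/2)[1/13 - 1/43]
= 15/559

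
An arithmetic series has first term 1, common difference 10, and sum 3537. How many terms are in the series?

Using S = n/2 × [2a + (n-1)d]
3537 = n/2 × [2(1) + (n-1)(10)]
3537 = n/2 × [2 + 10n - 10]
7074 = n × [-8 + 10n]
10n² + (-8)n - 7074 = 0
Discriminant: Δ = (-8)² - 4(10)(-7074) = 64 + 282960 = 283024
√Δ = 532
n = [-(-8) + √Δ] / (2·10) = (8 + 532) / 20 = 540 / 20 = 27
(The negative root is discarded since n must be a positive integer.)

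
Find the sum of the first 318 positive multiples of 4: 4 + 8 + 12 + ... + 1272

Factor out 4: = 4(1 + 2 + ... + 318) = 4 × n(n+1)/2
= 4 × 318×319/2
= 4 × 50721
= 202884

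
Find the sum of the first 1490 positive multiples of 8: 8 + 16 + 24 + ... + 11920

Factor out 8: = 8(1 + 2 + ... + 1490) = 8 × n(n+1)/2
= 8 × 1490×1491/2
= 8 × 1110795
= 8886360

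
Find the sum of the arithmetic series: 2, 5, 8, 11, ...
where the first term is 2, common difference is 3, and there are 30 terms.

Sₙ = n/2 × (first + last)
Last term = a + (n-1)d = 2 + (30-1)×3 = 89
S_30 = 30/2 × (2 + 89)
S_30 = 30/2 × 91 = 1365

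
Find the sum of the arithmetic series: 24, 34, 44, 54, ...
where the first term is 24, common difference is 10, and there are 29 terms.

Sₙ = n/2 × (first + last)
Last term = a + (n-1)d = 24 + (29-1)×10 = 304
S_29 = 29/2 × (24 + 304)
S_29 = 29/2 × 328 = 4756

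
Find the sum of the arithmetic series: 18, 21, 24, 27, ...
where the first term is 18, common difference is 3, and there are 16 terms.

Sₙ = n/2 × (first + last)
Last term = a + (n-1)d = 18 + (16-1)×3 = 63
S_16 = 16/2 × (18 + 63)
S_16 = 16/2 × 81 = 648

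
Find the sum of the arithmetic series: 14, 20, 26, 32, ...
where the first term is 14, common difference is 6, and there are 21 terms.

Sₙ = n/2 × (first + last)
Last term = a + (n-1)d = 14 + (21-1)×6 = 134
S_21 = 21/2 × (14 + 134)
S_21 = 21/2 × 148 = 1554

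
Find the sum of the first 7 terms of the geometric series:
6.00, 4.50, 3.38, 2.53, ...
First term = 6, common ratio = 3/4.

Sₙ = a(1 - rⁿ) / (1 - r)
S_7 = 6(1 - (3/4)^7) / (1 - (3/4))
S_7 = 6(1 - (2187/16384)) / (1/4)
S_7 = 42591/2048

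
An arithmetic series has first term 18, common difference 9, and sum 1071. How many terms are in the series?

Using S = n/2 × [2a + (n-1)d]
1071 = n/2 × [2(18) + (n-1)(9)]
1071 = n/2 × [36 + 9n - 9]
2142 = n × [27 + 9n]
9n² + (27)n - 2142 = 0
Discriminant: Δ = (27)² - 4(9)(-2142) = 729 + 77112 = 77841
√Δ = 279
n = [-(27) + √Δ] / (2·9) = (-27 + 279) / 18 = 252 / 18 = 14
(The negative root is discarded since n must be a positive integer.)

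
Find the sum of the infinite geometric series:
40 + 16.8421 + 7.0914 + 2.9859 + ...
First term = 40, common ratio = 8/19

For |r| < 1, S = a / (1 - r)
S = 40 / (1 - (8/19))
S = 40 / (11/19)
S = 760/11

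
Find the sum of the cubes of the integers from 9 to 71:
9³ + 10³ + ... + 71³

Use ∑_{k=1}^{n} k³ = [n(n+1)/2]², then subtract the first 8 terms.
∑_{k=1}^{71} k³ = [71×72/2]² = 2556² = 6533136
∑_{k=1}^{8} k³ = [8×9/2]² = 36² = 1296
∑_{k=9}^{71} k³ = 6533136 - 1296 = 6531840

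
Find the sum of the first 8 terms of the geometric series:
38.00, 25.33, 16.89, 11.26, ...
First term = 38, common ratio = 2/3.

Sₙ = a(1 - rⁿ) / (1 - r)
S_8 = 38(1 - (2/3)^8) / (1 - (2/3))
S_8 = 38(1 - (256/6561)) / (1/3)
S_8 = 239590/2187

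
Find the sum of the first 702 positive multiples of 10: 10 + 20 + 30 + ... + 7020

Factor out 10: = 10(1 + 2 + ... + 702) = 10 × n(n+1)/2
= 10 × 702×703/2
= 10 × 246753
= 2467530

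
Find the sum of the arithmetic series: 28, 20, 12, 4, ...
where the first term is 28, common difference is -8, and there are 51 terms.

Sₙ = n/2 × (first + last)
Last term = a + (n-1)d = 28 + (51-1)×(-8) = -372
S_51 = 51/2 × (28 + (-372))
S_51 = 51/2 × (-344) = -8772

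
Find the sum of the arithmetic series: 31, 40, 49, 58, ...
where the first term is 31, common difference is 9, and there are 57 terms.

Sₙ = n/2 × (first + last)
Last term = a + (n-1)d = 31 + (57-1)×9 = 535
S_57 = 57/2 × (31 + 535)
S_57 = 57/2 × 566 = 16131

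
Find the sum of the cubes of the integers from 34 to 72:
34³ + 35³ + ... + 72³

Use ∑_{k=1}^{n} k³ = [n(n+1)/2]², then subtract the first 33 terms.
∑_{k=1}^{72} k³ = [72×73/2]² = 2628² = 6906384
∑_{k=1}^{33} k³ = [33×34/2]² = 561² = 314721
∑_{k=34}^{72} k³ = 6906384 - 314721 = 6591663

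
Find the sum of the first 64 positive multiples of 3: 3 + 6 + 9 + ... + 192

Factor out 3: = 3(1 + 2 + ... + 64) = 3 × n(n+1)/2
= 3 × 64×65/2
= 3 × 2080
= 6240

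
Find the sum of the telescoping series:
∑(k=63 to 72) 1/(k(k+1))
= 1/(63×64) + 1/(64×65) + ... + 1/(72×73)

Partial fractions: 1/(k(k+1)) = 1/k - 1/(k+1)
The series telescopes:
= (1/63 - 1/64) + (1/64 - 1/65) + ... + (1/72 - 1/73)
= 1/63 - 1/73
= 10/4599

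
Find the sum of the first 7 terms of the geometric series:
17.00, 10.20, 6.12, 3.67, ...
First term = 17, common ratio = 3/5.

Sₙ = a(1 - rⁿ) / (1 - r)
S_7 = 17(1 - (3/5)^7) / (1 - (3/5))
S_7 = 17(1 - (2187/78125)) / (2/5)
S_7 = 645473/15625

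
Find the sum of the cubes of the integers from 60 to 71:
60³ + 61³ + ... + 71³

Use ∑_{k=1}^{n} k³ = [n(n+1)/2]², then subtract the first 59 terms.
∑_{k=1}^{71} k³ = [71×72/2]² = 2556² = 6533136
∑_{k=1}^{59} k³ = [59×60/2]² = 1770² = 3132900
∑_{k=60}^{71} k³ = 6533136 - 3132900 = 3400236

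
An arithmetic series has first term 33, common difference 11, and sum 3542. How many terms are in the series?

Using S = n/2 × [2a + (n-1)d]
3542 = n/2 × [2(33) + (n-1)(11)]
3542 = n/2 × [66 + 11n - 11]
7084 = n × [55 + 11n]
11n² + (55)n - 7084 = 0
Discriminant: Δ = (55)² - 4(11)(-7084) = 3025 + 311696 = 314721
√Δ = 561
n = [-(55) + √Δ] / (2·11) = (-55 + 561) / 22 = 506 / 22 = 23
(The negative root is discarded since n must be a positive integer.)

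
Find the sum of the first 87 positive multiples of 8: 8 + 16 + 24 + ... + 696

Factor out 8: = 8(1 + 2 + ... + 87) = 8 × n(n+1)/2
= 8 × 87×88/2
= 8 × 3828
= 30624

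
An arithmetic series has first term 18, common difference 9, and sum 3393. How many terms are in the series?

Using S = n/2 × [2a + (n-1)d]
3393 = n/2 × [2(18) + (n-1)(9)]
3393 = n/2 × [36 + 9n - 9]
6786 = n × [27 + 9n]
9n² + (27)n - 6786 = 0
Discriminant: Δ = (27)² - 4(9)(-6786) = 729 + 244296 = 245025
√Δ = 495
n = [-(27) + √Δ] / (2·9) = (-27 + 495) / 18 = 468 / 18 = 26
(The negative root is discarded since n must be a positive integer.)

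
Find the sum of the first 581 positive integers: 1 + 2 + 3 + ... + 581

Formula: ∑k = n(n+1)/2
= 581×582/2
= 338142/2
= 169071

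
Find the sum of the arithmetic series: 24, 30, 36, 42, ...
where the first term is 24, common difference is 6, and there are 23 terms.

Sₙ = n/2 × (first + last)
Last term = a + (n-1)d = 24 + (23-1)×6 = 156
S_23 = 23/2 × (24 + 156)
S_23 = 23/2 × 180 = 2070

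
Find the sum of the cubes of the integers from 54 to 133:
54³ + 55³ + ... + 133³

Use ∑_{k=1}^{n} k³ = [n(n+1)/2]², then subtract the first 53 terms.
∑_{k=1}^{133} k³ = [133×134/2]² = 8911² = 79405921
∑_{k=1}^{53} k³ = [53×54/2]² = 1431² = 2047761
∑_{k=54}^{133} k³ = 79405921 - 2047761 = 77358160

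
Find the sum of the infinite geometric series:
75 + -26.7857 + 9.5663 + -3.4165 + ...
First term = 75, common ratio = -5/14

For |r| < 1, S = a / (1 - r)
S = 75 / (1 - (-5/14))
S = 75 / (19/14)
S = 1050/19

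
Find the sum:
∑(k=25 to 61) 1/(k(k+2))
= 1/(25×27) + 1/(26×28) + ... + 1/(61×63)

Partial fractions: 1/(k(k+2)) = (1/2)[1/k - 1/(k+2)]
Telescoping leaves the first two and last two terms:
= (1/2)[1/25 + 1/26 - 1/62 - 1/63]
= 29489/1269450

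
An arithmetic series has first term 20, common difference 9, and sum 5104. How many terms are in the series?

Using S = n/2 × [2a + (n-1)d]
5104 = n/2 × [2(20) + (n-1)(9)]
5104 = n/2 × [40 + 9n - 9]
10208 = n × [31 + 9n]
9n² + (31)n - 10208 = 0
Discriminant: Δ = (31)² - 4(9)(-10208) = 961 + 367488 = 368449
√Δ = 607
n = [-(31) + √Δ] / (2·9) = (-31 + 607) / 18 = 576 / 18 = 32
(The negative root is discarded since n must be a positive integer.)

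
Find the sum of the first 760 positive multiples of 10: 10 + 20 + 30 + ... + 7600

Factor out 10: = 10(1 + 2 + ... + 760) = 10 × n(n+1)/2
= 10 × 760×761/2
= 10 × 289180
= 2891800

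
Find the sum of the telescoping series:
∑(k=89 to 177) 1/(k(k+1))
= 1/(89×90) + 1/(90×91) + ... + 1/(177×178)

Partial fractions: 1/(k(k+1)) = 1/k - 1/(k+1)
The series telescopes:
= (1/89 - 1/90) + (1/90 - 1/91) + ... + (1/177 - 1/178)
= 1/89 - 1/178
= 1/178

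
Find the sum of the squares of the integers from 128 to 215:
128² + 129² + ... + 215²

Use ∑_{k=1}^{n} k² = n(n+1)(2n+1)/6, then subtract the first 127 terms.
∑_{k=1}^{215} k² = 215×216×431/6 = 3335940
∑_{k=1}^{127} k² = 127×128×255/6 = 690880
∑_{k=128}^{215} k² = 3335940 - 690880 = 2645060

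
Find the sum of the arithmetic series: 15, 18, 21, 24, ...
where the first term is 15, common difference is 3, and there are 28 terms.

Sₙ = n/2 × (first + last)
Last term = a + (n-1)d = 15 + (28-1)×3 = 96
S_28 = 28/2 × (15 + 96)
S_28 = 28/2 × 111 = 1554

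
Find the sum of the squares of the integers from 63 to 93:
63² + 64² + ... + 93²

Use ∑_{k=1}^{n} k² = n(n+1)(2n+1)/6, then subtract the first 62 terms.
∑_{k=1}^{93} k² = 93×94×187/6 = 272459
∑_{k=1}^{62} k² = 62×63×125/6 = 81375
∑_{k=63}^{93} k² = 272459 - 81375 = 191084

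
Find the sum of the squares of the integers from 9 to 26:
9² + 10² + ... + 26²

Use ∑_{k=1}^{n} k² = n(n+1)(2n+1)/6, then subtract the first 8 terms.
∑_{k=1}^{26} k² = 26×27×53/6 = 6201
∑_{k=1}^{8} k² = 8×9×17/6 = 204
∑_{k=9}^{26} k² = 6201 - 204 = 5997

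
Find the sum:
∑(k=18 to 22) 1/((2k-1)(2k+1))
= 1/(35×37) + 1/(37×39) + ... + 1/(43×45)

Partial fractions: 1/((2k-1)(2k+1)) = (1/2)[1/(2k-1) - 1/(2k+1)]
The series telescopes:
= (1/2)[1/35 - 1/45]
= 1/315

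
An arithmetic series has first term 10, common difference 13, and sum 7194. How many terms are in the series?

Using S = n/2 × [2a + (n-1)d]
7194 = n/2 × [2(10) + (n-1)(13)]
7194 = n/2 × [20 + 13n - 13]
14388 = n × [7 + 13n]
13n² + (7)n - 14388 = 0
Discriminant: Δ = (7)² - 4(13)(-14388) = 49 + 748176 = 748225
√Δ = 865
n = [-(7) + √Δ] / (2·13) = (-7 + 865) / 26 = 858 / 26 = 33
(The negative root is discarded since n must be a positive integer.)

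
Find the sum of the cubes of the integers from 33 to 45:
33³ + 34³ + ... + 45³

Use ∑_{k=1}^{n} k³ = [n(n+1)/2]², then subtract the first 32 terms.
∑_{k=1}^{45} k³ = [45×46/2]² = 1035² = 1071225
∑_{k=1}^{32} k³ = [32×33/2]² = 528² = 278784
∑_{k=33}^{45} k³ = 1071225 - 278784 = 792441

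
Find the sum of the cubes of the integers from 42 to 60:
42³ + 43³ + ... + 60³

Use ∑_{k=1}^{n} k³ = [n(n+1)/2]², then subtract the first 41 terms.
∑_{k=1}^{60} k³ = [60×61/2]² = 1830² = 3348900
∑_{k=1}^{41} k³ = [41×42/2]² = 861² = 741321
∑_{k=42}^{60} k³ = 3348900 - 741321 = 2607579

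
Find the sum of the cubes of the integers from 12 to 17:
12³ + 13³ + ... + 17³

Use ∑_{k=1}^{n} k³ = [n(n+1)/2]², then subtract the first 11 terms.
∑_{k=1}^{17} k³ = [17×18/2]² = 153² = 23409
∑_{k=1}^{11} k³ = [11×12/2]² = 66² = 4356
∑_{k=12}^{17} k³ = 23409 - 4356 = 19053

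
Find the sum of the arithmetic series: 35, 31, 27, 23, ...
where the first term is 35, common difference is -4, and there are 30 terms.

Sₙ = n/2 × (first + last)
Last term = a + (n-1)d = 35 + (30-1)×(-4) = -81
S_30 = 30/2 × (35 + (-81))
S_30 = 30/2 × (-46) = -690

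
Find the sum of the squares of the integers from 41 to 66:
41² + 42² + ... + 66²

Use ∑_{k=1}^{n} k² = n(n+1)(2n+1)/6, then subtract the first 40 terms.
∑_{k=1}^{66} k² = 66×67×133/6 = 98021
∑_{k=1}^{40} k² = 40×41×81/6 = 22140
∑_{k=41}^{66} k² = 98021 - 22140 = 75881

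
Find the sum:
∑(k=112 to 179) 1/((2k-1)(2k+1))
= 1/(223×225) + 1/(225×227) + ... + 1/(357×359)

Partial fractions: 1/((2k-1)(2k+1)) = (1/2)[1/(2k-1) - 1/(2k+1)]
The series telescopes:
= (1/2)[1/223 - 1/359]
= 68/80057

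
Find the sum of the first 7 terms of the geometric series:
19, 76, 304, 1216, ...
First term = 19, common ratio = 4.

Sₙ = a(1 - rⁿ) / (1 - r)
S_7 = 19(1 - 4^7) / (1 - 4)
S_7 = 19(1 - 16384) / (-3)
S_7 = 103759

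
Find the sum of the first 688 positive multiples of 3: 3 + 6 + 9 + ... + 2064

Factor out 3: = 3(1 + 2 + ... + 688) = 3 × n(n+1)/2
= 3 × 688×689/2
= 3 × 237016
= 711048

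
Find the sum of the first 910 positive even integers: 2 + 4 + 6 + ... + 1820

Sum of first n even numbers = n(n+1)
= 910×911
= 829010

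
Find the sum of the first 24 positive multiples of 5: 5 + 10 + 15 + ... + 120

Factor out 5: = 5(1 + 2 + ... + 24) = 5 × n(n+1)/2
= 5 × 24×25/2
= 5 × 300
= 1500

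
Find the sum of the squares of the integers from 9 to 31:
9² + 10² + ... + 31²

Use ∑_{k=1}^{n} k² = n(n+1)(2n+1)/6, then subtract the first 8 terms.
∑_{k=1}^{31} k² = 31×32×63/6 = 10416
∑_{k=1}^{8} k² = 8×9×17/6 = 204
∑_{k=9}^{31} k² = 10416 - 204 = 10212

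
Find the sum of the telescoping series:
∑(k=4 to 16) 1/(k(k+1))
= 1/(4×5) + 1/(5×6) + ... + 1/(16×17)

Partial fractions: 1/(k(k+1)) = 1/k - 1/(k+1)
The series telescopes:
= (1/4 - 1/5) + (1/5 - 1/6) + ... + (1/16 - 1/17)
= 1/4 - 1/17
= 13/68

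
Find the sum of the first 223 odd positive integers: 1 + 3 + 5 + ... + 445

Sum of first n odd numbers = n²
= 223²
= 49729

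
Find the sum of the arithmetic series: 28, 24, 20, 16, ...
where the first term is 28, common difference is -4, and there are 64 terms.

Sₙ = n/2 × (first + last)
Last term = a + (n-1)d = 28 + (64-1)×(-4) = -224
S_64 = 64/2 × (28 + (-224))
S_64 = 64/2 × (-196) = -6272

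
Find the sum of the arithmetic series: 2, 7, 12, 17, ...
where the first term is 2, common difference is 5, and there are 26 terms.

Sₙ = n/2 × (first + last)
Last term = a + (n-1)d = 2 + (26-1)×5 = 127
S_26 = 26/2 × (2 + 127)
S_26 = 26/2 × 129 = 1677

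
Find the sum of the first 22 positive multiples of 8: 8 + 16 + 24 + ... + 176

Factor out 8: = 8(1 + 2 + ... + 22) = 8 × n(n+1)/2
= 8 × 22×23/2
= 8 × 253
= 2024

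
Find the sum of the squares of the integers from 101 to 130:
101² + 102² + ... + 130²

Use ∑_{k=1}^{n} k² = n(n+1)(2n+1)/6, then subtract the first 100 terms.
∑_{k=1}^{130} k² = 130×131×261/6 = 740805
∑_{k=1}^{100} k² = 100×101×201/6 = 338350
∑_{k=101}^{130} k² = 740805 - 338350 = 402455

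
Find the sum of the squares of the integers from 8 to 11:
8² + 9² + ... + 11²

Use ∑_{k=1}^{n} k² = n(n+1)(2n+1)/6, then subtract the first 7 terms.
∑_{k=1}^{11} k² = 11×12×23/6 = 506
∑_{k=1}^{7} k² = 7×8×15/6 = 140
∑_{k=8}^{11} k² = 506 - 140 = 366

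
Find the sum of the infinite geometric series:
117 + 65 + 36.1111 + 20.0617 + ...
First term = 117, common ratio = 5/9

For |r| < 1, S = a / (1 - r)
S = 117 / (1 - (5/9))
S = 117 / (4/9)
S = 1053/4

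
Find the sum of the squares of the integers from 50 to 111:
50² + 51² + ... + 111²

Use ∑_{k=1}^{n} k² = n(n+1)(2n+1)/6, then subtract the first 49 terms.
∑_{k=1}^{111} k² = 111×112×223/6 = 462056
∑_{k=1}^{49} k² = 49×50×99/6 = 40425
∑_{k=50}^{111} k² = 462056 - 40425 = 421631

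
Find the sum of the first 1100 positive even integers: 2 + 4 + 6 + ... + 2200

Sum of first n even numbers = n(n+1)
= 1100×1101
= 1211100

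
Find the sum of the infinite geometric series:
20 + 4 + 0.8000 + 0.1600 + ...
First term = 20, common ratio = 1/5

For |r| < 1, S = a / (1 - r)
S = 20 / (1 - (1/5))
S = 20 / (4/5)
S = 25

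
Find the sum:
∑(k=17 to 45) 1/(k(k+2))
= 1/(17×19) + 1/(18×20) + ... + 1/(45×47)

Partial fractions: 1/(k(k+2)) = (1/2)[1/k - 1/(k+2)]
Telescoping leaves the first two and last two terms:
= (1/2)[1/17 + 1/18 - 1/46 - 1/47]
= 11803/330786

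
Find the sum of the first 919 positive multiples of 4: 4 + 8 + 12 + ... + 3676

Factor out 4: = 4(1 + 2 + ... + 919) = 4 × n(n+1)/2
= 4 × 919×920/2
= 4 × 422740
= 1690960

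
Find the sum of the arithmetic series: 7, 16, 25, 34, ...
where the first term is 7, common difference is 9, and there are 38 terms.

Sₙ = n/2 × (first + last)
Last term = a + (n-1)d = 7 + (38-1)×9 = 340
S_38 = 38/2 × (7 + 340)
S_38 = 38/2 × 347 = 6593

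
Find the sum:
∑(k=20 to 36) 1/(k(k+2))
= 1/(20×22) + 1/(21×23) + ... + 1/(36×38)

Partial fractions: 1/(k(k+2)) = (1/2)[1/k - 1/(k+2)]
Telescoping leaves the first two and last two terms:
= (1/2)[1/20 + 1/21 - 1/37 - 1/38]
= 13073/590520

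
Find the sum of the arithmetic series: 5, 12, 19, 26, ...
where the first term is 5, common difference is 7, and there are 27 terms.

Sₙ = n/2 × (first + last)
Last term = a + (n-1)d = 5 + (27-1)×7 = 187
S_27 = 27/2 × (5 + 187)
S_27 = 27/2 × 192 = 2592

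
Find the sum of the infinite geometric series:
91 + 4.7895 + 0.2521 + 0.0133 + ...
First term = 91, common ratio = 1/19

For |r| < 1, S = a / (1 - r)
S = 91 / (1 - (1/19))
S = 91 / (18/19)
S = 1729/18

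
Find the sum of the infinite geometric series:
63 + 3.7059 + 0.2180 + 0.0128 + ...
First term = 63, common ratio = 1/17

For |r| < 1, S = a / (1 - r)
S = 63 / (1 - (1/17))
S = 63 / (16/17)
S = 1071/16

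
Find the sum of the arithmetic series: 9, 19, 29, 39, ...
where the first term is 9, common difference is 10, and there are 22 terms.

Sₙ = n/2 × (first + last)
Last term = a + (n-1)d = 9 + (22-1)×10 = 219
S_22 = 22/2 × (9 + 219)
S_22 = 22/2 × 228 = 2508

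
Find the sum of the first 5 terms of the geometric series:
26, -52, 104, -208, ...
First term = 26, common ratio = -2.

Sₙ = a(1 - rⁿ) / (1 - r)
S_5 = 26(1 - (-2)^5) / (1 - (-2))
S_5 = 26(1 - (-32)) / (3)
S_5 = 286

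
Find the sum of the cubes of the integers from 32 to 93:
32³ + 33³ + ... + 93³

Use ∑_{k=1}^{n} k³ = [n(n+1)/2]², then subtract the first 31 terms.
∑_{k=1}^{93} k³ = [93×94/2]² = 4371² = 19105641
∑_{k=1}^{31} k³ = [31×32/2]² = 496² = 246016
∑_{k=32}^{93} k³ = 19105641 - 246016 = 18859625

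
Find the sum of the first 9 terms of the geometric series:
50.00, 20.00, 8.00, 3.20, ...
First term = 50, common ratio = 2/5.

Sₙ = a(1 - rⁿ) / (1 - r)
S_9 = 50(1 - (2/5)^9) / (1 - (2/5))
S_9 = 50(1 - (512/1953125)) / (3/5)
S_9 = 1301742/15625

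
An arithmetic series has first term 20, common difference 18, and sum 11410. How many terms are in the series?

Using S = n/2 × [2a + (n-1)d]
11410 = n/2 × [2(20) + (n-1)(18)]
11410 = n/2 × [40 + 18n - 18]
22820 = n × [22 + 18n]
18n² + (22)n - 22820 = 0
Discriminant: Δ = (22)² - 4(18)(-22820) = 484 + 1643040 = 1643524
√Δ = 1282
n = [-(22) + √Δ] / (2·18) = (-22 + 1282) / 36 = 1260 / 36 = 35
(The negative root is discarded since n must be a positive integer.)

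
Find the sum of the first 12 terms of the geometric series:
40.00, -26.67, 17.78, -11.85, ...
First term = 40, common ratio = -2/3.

Sₙ = a(1 - rⁿ) / (1 - r)
S_12 = 40(1 - (-2/3)^12) / (1 - (-2/3))
S_12 = 40(1 - (4096/531441)) / (5/3)
S_12 = 4218760/177147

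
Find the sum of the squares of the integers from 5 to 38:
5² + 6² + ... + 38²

Use ∑_{k=1}^{n} k² = n(n+1)(2n+1)/6, then subtract the first 4 terms.
∑_{k=1}^{38} k² = 38×39×77/6 = 19019
∑_{k=1}^{4} k² = 4×5×9/6 = 30
∑_{k=5}^{38} k² = 19019 - 30 = 18989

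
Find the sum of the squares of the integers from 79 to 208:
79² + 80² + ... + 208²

Use ∑_{k=1}^{n} k² = n(n+1)(2n+1)/6, then subtract the first 78 terms.
∑_{k=1}^{208} k² = 208×209×417/6 = 3021304
∑_{k=1}^{78} k² = 78×79×157/6 = 161239
∑_{k=79}^{208} k² = 3021304 - 161239 = 2860065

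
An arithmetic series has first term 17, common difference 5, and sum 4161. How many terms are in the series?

Using S = n/2 × [2a + (n-1)d]
4161 = n/2 × [2(17) + (n-1)(5)]
4161 = n/2 × [34 + 5n - 5]
8322 = n × [29 + 5n]
5n² + (29)n - 8322 = 0
Discriminant: Δ = (29)² - 4(5)(-8322) = 841 + 166440 = 167281
√Δ = 409
n = [-(29) + √Δ] / (2·5) = (-29 + 409) / 10 = 380 / 10 = 38
(The negative root is discarded since n must be a positive integer.)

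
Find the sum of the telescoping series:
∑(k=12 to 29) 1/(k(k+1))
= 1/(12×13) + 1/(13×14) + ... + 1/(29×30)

Partial fractions: 1/(k(k+1)) = 1/k - 1/(k+1)
The series telescopes:
= (1/12 - 1/13) + (1/13 - 1/14) + ... + (1/29 - 1/30)
= 1/12 - 1/30
= 1/20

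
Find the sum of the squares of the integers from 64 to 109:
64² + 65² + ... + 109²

Use ∑_{k=1}^{n} k² = n(n+1)(2n+1)/6, then subtract the first 63 terms.
∑_{k=1}^{109} k² = 109×110×219/6 = 437635
∑_{k=1}^{63} k² = 63×64×127/6 = 85344
∑_{k=64}^{109} k² = 437635 - 85344 = 352291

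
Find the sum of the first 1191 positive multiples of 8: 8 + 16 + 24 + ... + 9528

Factor out 8: = 8(1 + 2 + ... + 1191) = 8 × n(n+1)/2
= 8 × 1191×1192/2
= 8 × 709836
= 5678688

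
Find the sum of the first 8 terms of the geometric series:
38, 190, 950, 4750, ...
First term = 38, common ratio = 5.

Sₙ = a(1 - rⁿ) / (1 - r)
S_8 = 38(1 - 5^8) / (1 - 5)
S_8 = 38(1 - 390625) / (-4)
S_8 = 3710928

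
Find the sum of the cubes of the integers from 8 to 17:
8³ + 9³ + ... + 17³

Use ∑_{k=1}^{n} k³ = [n(n+1)/2]², then subtract the first 7 terms.
∑_{k=1}^{17} k³ = [17×18/2]² = 153² = 23409
∑_{k=1}^{7} k³ = [7×8/2]² = 28² = 784
∑_{k=8}^{17} k³ = 23409 - 784 = 22625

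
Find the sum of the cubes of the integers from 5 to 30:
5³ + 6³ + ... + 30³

Use ∑_{k=1}^{n} k³ = [n(n+1)/2]², then subtract the first 4 terms.
∑_{k=1}^{30} k³ = [30×31/2]² = 465² = 216225
∑_{k=1}^{4} k³ = [4×5/2]² = 10² = 100
∑_{k=5}^{30} k³ = 216225 - 100 = 216125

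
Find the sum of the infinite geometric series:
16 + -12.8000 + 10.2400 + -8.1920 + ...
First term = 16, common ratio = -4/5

For |r| < 1, S = a / (1 - r)
S = 16 / (1 - (-4/5))
S = 16 / (9/5)
S = 80/9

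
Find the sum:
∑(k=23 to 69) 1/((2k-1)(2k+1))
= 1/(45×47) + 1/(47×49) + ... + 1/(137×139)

Partial fractions: 1/((2k-1)(2k+1)) = (1/2)[1/(2k-1) - 1/(2k+1)]
The series telescopes:
= (1/2)[1/45 - 1/139]
= 47/6255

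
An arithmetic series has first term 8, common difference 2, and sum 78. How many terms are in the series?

Using S = n/2 × [2a + (n-1)d]
78 = n/2 × [2(8) + (n-1)(2)]
78 = n/2 × [16 + 2n - 2]
156 = n × [14 + 2n]
2n² + (14)n - 156 = 0
Discriminant: Δ = (14)² - 4(2)(-156) = 196 + 1248 = 1444
√Δ = 38
n = [-(14) + √Δ] / (2·2) = (-14 + 38) / 4 = 24 / 4 = 6
(The negative root is discarded since n must be a positive integer.)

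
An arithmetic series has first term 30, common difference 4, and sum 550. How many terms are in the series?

Using S = n/2 × [2a + (n-1)d]
550 = n/2 × [2(30) + (n-1)(4)]
550 = n/2 × [60 + 4n - 4]
1100 = n × [56 + 4n]
4n² + (56)n - 1100 = 0
Discriminant: Δ = (56)² - 4(4)(-1100) = 3136 + 17600 = 20736
√Δ = 144
n = [-(56) + √Δ] / (2·4) = (-56 + 144) / 8 = 88 / 8 = 11
(The negative root is discarded since n must be a positive integer.)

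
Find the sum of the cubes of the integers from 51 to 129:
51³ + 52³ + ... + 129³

Use ∑_{k=1}^{n} k³ = [n(n+1)/2]², then subtract the first 50 terms.
∑_{k=1}^{129} k³ = [129×130/2]² = 8385² = 70308225
∑_{k=1}^{50} k³ = [50×51/2]² = 1275² = 1625625
∑_{k=51}^{129} k³ = 70308225 - 1625625 = 68682600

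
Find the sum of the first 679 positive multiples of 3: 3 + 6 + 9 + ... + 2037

Factor out 3: = 3(1 + 2 + ... + 679) = 3 × n(n+1)/2
= 3 × 679×680/2
= 3 × 230860
= 692580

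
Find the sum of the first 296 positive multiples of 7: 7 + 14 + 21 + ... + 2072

Factor out 7: = 7(1 + 2 + ... + 296) = 7 × n(n+1)/2
= 7 × 296×297/2
= 7 × 43956
= 307692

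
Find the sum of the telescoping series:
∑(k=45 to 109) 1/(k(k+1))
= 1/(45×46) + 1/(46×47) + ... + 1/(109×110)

Partial fractions: 1/(k(k+1)) = 1/k - 1/(k+1)
The series telescopes:
= (1/45 - 1/46) + (1/46 - 1/47) + ... + (1/109 - 1/110)
= 1/45 - 1/110
= 13/990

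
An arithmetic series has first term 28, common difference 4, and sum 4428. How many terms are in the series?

Using S = n/2 × [2a + (n-1)d]
4428 = n/2 × [2(28) + (n-1)(4)]
4428 = n/2 × [56 + 4n - 4]
8856 = n × [52 + 4n]
4n² + (52)n - 8856 = 0
Discriminant: Δ = (52)² - 4(4)(-8856) = 2704 + 141696 = 144400
√Δ = 380
n = [-(52) + √Δ] / (2·4) = (-52 + 380) / 8 = 328 / 8 = 41
(The negative root is discarded since n must be a positive integer.)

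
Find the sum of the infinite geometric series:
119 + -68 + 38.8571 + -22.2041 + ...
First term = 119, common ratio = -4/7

For |r| < 1, S = a / (1 - r)
S = 119 / (1 - (-4/7))
S = 119 / (11/7)
S = 833/11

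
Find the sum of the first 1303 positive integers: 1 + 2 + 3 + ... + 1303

Formula: ∑k = n(n+1)/2
= 1303×1304/2
= 1699112/2
= 849556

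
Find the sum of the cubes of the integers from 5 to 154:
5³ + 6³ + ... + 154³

Use ∑_{k=1}^{n} k³ = [n(n+1)/2]², then subtract the first 4 terms.
∑_{k=1}^{154} k³ = [154×155/2]² = 11935² = 142444225
∑_{k=1}^{4} k³ = [4×5/2]² = 10² = 100
∑_{k=5}^{154} k³ = 142444225 - 100 = 142444125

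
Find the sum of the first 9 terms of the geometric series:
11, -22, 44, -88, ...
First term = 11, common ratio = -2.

Sₙ = a(1 - rⁿ) / (1 - r)
S_9 = 11(1 - (-2)^9) / (1 - (-2))
S_9 = 11(1 - (-512)) / (3)
S_9 = 1881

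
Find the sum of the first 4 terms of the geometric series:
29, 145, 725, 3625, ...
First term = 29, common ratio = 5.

Sₙ = a(1 - rⁿ) / (1 - r)
S_4 = 29(1 - 5^4) / (1 - 5)
S_4 = 29(1 - 625) / (-4)
S_4 = 4524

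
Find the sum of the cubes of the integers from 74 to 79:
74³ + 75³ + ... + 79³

Use ∑_{k=1}^{n} k³ = [n(n+1)/2]², then subtract the first 73 terms.
∑_{k=1}^{79} k³ = [79×80/2]² = 3160² = 9985600
∑_{k=1}^{73} k³ = [73×74/2]² = 2701² = 7295401
∑_{k=74}^{79} k³ = 9985600 - 7295401 = 2690199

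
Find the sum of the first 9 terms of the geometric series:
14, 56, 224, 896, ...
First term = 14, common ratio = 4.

Sₙ = a(1 - rⁿ) / (1 - r)
S_9 = 14(1 - 4^9) / (1 - 4)
S_9 = 14(1 - 262144) / (-3)
S_9 = 1223334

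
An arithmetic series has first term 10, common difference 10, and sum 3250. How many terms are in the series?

Using S = n/2 × [2a + (n-1)d]
3250 = n/2 × [2(10) + (n-1)(10)]
3250 = n/2 × [20 + 10n - 10]
6500 = n × [10 + 10n]
10n² + (10)n - 6500 = 0
Discriminant: Δ = (10)² - 4(10)(-6500) = 100 + 260000 = 260100
√Δ = 510
n = [-(10) + √Δ] / (2·10) = (-10 + 510) / 20 = 500 / 20 = 25
(The negative root is discarded since n must be a positive integer.)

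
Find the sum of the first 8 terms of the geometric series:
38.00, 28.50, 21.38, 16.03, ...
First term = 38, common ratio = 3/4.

Sₙ = a(1 - rⁿ) / (1 - r)
S_8 = 38(1 - (3/4)^8) / (1 - (3/4))
S_8 = 38(1 - (6561/65536)) / (1/4)
S_8 = 1120525/8192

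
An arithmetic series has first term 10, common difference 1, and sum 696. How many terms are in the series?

Using S = n/2 × [2a + (n-1)d]
696 = n/2 × [2(10) + (n-1)(1)]
696 = n/2 × [20 + 1n - 1]
1392 = n × [19 + 1n]
1n² + (19)n - 1392 = 0
Discriminant: Δ = (19)² - 4(1)(-1392) = 361 + 5568 = 5929
√Δ = 77
n = [-(19) + √Δ] / (2·1) = (-19 + 77) / 2 = 58 / 2 = 29
(The negative root is discarded since n must be a positive integer.)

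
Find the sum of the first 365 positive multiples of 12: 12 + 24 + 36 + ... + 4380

Factor out 12: = 12(1 + 2 + ... + 365) = 12 × n(n+1)/2
= 12 × 365×366/2
= 12 × 66795
= 801540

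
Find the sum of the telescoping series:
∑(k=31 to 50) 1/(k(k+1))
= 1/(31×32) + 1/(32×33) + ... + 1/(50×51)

Partial fractions: 1/(k(k+1)) = 1/k - 1/(k+1)
The series telescopes:
= (1/31 - 1/32) + (1/32 - 1/33) + ... + (1/50 - 1/51)
= 1/31 - 1/51
= 20/1581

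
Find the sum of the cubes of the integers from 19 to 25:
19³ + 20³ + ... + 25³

Use ∑_{k=1}^{n} k³ = [n(n+1)/2]², then subtract the first 18 terms.
∑_{k=1}^{25} k³ = [25×26/2]² = 325² = 105625
∑_{k=1}^{18} k³ = [18×19/2]² = 171² = 29241
∑_{k=19}^{25} k³ = 105625 - 29241 = 76384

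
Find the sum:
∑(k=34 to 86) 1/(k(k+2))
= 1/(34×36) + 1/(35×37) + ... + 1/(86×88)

Partial fractions: 1/(k(k+2)) = (1/2)[1/k - 1/(k+2)]
Telescoping leaves the first two and last two terms:
= (1/2)[1/34 + 1/35 - 1/87 - 1/88]
= 160007/9110640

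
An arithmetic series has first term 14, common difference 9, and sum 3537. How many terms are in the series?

Using S = n/2 × [2a + (n-1)d]
3537 = n/2 × [2(14) + (n-1)(9)]
3537 = n/2 × [28 + 9n - 9]
7074 = n × [19 + 9n]
9n² + (19)n - 7074 = 0
Discriminant: Δ = (19)² - 4(9)(-7074) = 361 + 254664 = 255025
√Δ = 505
n = [-(19) + √Δ] / (2·9) = (-19 + 505) / 18 = 486 / 18 = 27
(The negative root is discarded since n must be a positive integer.)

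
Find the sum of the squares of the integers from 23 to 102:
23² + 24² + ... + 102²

Use ∑_{k=1}^{n} k² = n(n+1)(2n+1)/6, then subtract the first 22 terms.
∑_{k=1}^{102} k² = 102×103×205/6 = 358955
∑_{k=1}^{22} k² = 22×23×45/6 = 3795
∑_{k=23}^{102} k² = 358955 - 3795 = 355160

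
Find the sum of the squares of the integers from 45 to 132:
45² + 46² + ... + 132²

Use ∑_{k=1}^{n} k² = n(n+1)(2n+1)/6, then subtract the first 44 terms.
∑_{k=1}^{132} k² = 132×133×265/6 = 775390
∑_{k=1}^{44} k² = 44×45×89/6 = 29370
∑_{k=45}^{132} k² = 775390 - 29370 = 746020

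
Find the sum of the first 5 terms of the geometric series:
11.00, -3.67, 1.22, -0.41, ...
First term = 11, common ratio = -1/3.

Sₙ = a(1 - rⁿ) / (1 - r)
S_5 = 11(1 - (-1/3)^5) / (1 - (-1/3))
S_5 = 11(1 - (-1/243)) / (4/3)
S_5 = 671/81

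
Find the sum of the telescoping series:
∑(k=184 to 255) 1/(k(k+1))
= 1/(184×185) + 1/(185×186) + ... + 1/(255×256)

Partial fractions: 1/(k(k+1)) = 1/k - 1/(k+1)
The series telescopes:
= (1/184 - 1/185) + (1/185 - 1/186) + ... + (1/255 - 1/256)
= 1/184 - 1/256
= 9/5888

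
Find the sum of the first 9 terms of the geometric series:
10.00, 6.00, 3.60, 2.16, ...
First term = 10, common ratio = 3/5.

Sₙ = a(1 - rⁿ) / (1 - r)
S_9 = 10(1 - (3/5)^9) / (1 - (3/5))
S_9 = 10(1 - (19683/1953125)) / (2/5)
S_9 = 1933442/78125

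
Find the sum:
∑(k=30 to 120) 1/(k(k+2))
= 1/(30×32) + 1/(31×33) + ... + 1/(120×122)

Partial fractions: 1/(k(k+2)) = (1/2)[1/k - 1/(k+2)]
Telescoping leaves the first two and last two terms:
= (1/2)[1/30 + 1/31 - 1/121 - 1/122]
= 168623/6864330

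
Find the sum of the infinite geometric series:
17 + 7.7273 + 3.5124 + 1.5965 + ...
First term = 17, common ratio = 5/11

For |r| < 1, S = a / (1 - r)
S = 17 / (1 - (5/11))
S = 17 / (6/11)
S = 187/6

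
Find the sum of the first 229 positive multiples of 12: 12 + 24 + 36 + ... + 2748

Factor out 12: = 12(1 + 2 + ... + 229) = 12 × n(n+1)/2
= 12 × 229×230/2
= 12 × 26335
= 316020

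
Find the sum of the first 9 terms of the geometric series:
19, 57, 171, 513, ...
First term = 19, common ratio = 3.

Sₙ = a(1 - rⁿ) / (1 - r)
S_9 = 19(1 - 3^9) / (1 - 3)
S_9 = 19(1 - 19683) / (-2)
S_9 = 186979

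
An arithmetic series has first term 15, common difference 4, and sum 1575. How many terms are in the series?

Using S = n/2 × [2a + (n-1)d]
1575 = n/2 × [2(15) + (n-1)(4)]
1575 = n/2 × [30 + 4n - 4]
3150 = n × [26 + 4n]
4n² + (26)n - 3150 = 0
Discriminant: Δ = (26)² - 4(4)(-3150) = 676 + 50400 = 51076
√Δ = 226
n = [-(26) + √Δ] / (2·4) = (-26 + 226) / 8 = 200 / 8 = 25
(The negative root is discarded since n must be a positive integer.)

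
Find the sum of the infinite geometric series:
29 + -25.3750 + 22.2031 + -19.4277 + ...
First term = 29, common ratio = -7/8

For |r| < 1, S = a / (1 - r)
S = 29 / (1 - (-7/8))
S = 29 / (15/8)
S = 232/15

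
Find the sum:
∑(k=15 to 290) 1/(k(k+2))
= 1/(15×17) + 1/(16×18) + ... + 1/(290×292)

Partial fractions: 1/(k(k+2)) = (1/2)[1/k - 1/(k+2)]
Telescoping leaves the first two and last two terms:
= (1/2)[1/15 + 1/16 - 1/291 - 1/292]
= 207851/3398880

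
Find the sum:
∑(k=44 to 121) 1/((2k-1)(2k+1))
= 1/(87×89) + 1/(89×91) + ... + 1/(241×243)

Partial fractions: 1/((2k-1)(2k+1)) = (1/2)[1/(2k-1) - 1/(2k+1)]
The series telescopes:
= (1/2)[1/87 - 1/243]
= 26/7047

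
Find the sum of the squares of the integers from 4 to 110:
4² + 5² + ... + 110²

Use ∑_{k=1}^{n} k² = n(n+1)(2n+1)/6, then subtract the first 3 terms.
∑_{k=1}^{110} k² = 110×111×221/6 = 449735
∑_{k=1}^{3} k² = 3×4×7/6 = 14
∑_{k=4}^{110} k² = 449735 - 14 = 449721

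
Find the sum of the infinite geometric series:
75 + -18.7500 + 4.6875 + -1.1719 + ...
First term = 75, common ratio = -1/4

For |r| < 1, S = a / (1 - r)
S = 75 / (1 - (-1/4))
S = 75 / (5/4)
S = 60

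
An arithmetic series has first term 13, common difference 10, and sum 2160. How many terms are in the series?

Using S = n/2 × [2a + (n-1)d]
2160 = n/2 × [2(13) + (n-1)(10)]
2160 = n/2 × [26 + 10n - 10]
4320 = n × [16 + 10n]
10n² + (16)n - 4320 = 0
Discriminant: Δ = (16)² - 4(10)(-4320) = 256 + 172800 = 173056
√Δ = 416
n = [-(16) + √Δ] / (2·10) = (-16 + 416) / 20 = 400 / 20 = 20
(The negative root is discarded since n must be a positive integer.)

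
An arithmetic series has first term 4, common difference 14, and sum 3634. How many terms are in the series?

Using S = n/2 × [2a + (n-1)d]
3634 = n/2 × [2(4) + (n-1)(14)]
3634 = n/2 × [8 + 14n - 14]
7268 = n × [-6 + 14n]
14n² + (-6)n - 7268 = 0
Discriminant: Δ = (-6)² - 4(14)(-7268) = 36 + 407008 = 407044
√Δ = 638
n = [-(-6) + √Δ] / (2·14) = (6 + 638) / 28 = 644 / 28 = 23
(The negative root is discarded since n must be a positive integer.)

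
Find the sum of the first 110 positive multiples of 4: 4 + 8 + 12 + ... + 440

Factor out 4: = 4(1 + 2 + ... + 110) = 4 × n(n+1)/2
= 4 × 110×111/2
= 4 × 6105
= 24420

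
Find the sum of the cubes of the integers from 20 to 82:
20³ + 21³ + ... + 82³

Use ∑_{k=1}^{n} k³ = [n(n+1)/2]², then subtract the first 19 terms.
∑_{k=1}^{82} k³ = [82×83/2]² = 3403² = 11580409
∑_{k=1}^{19} k³ = [19×20/2]² = 190² = 36100
∑_{k=20}^{82} k³ = 11580409 - 36100 = 11544309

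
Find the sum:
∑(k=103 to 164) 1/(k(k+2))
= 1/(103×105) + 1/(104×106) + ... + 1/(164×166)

Partial fractions: 1/(k(k+2)) = (1/2)[1/k - 1/(k+2)]
Telescoping leaves the first two and last two terms:
= (1/2)[1/103 + 1/104 - 1/165 - 1/166]
= 1062029/293401680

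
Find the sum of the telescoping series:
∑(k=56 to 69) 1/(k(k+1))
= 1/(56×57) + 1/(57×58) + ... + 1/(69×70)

Partial fractions: 1/(k(k+1)) = 1/k - 1/(k+1)
The series telescopes:
= (1/56 - 1/57) + (1/57 - 1/58) + ... + (1/69 - 1/70)
= 1/56 - 1/70
= 1/280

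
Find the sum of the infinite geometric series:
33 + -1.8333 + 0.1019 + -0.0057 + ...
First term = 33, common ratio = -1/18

For |r| < 1, S = a / (1 - r)
S = 33 / (1 - (-1/18))
S = 33 / (19/18)
S = 594/19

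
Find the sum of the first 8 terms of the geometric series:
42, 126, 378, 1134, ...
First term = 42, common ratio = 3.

Sₙ = a(1 - rⁿ) / (1 - r)
S_8 = 42(1 - 3^8) / (1 - 3)
S_8 = 42(1 - 6561) / (-2)
S_8 = 137760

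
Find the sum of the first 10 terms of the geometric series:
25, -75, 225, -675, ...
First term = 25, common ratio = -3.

Sₙ = a(1 - rⁿ) / (1 - r)
S_10 = 25(1 - (-3)^10) / (1 - (-3))
S_10 = 25(1 - 59049) / (4)
S_10 = -369050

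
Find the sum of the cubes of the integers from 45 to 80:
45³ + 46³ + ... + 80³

Use ∑_{k=1}^{n} k³ = [n(n+1)/2]², then subtract the first 44 terms.
∑_{k=1}^{80} k³ = [80×81/2]² = 3240² = 10497600
∑_{k=1}^{44} k³ = [44×45/2]² = 990² = 980100
∑_{k=45}^{80} k³ = 10497600 - 980100 = 9517500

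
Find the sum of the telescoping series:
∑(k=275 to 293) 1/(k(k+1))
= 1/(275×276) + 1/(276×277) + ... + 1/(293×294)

Partial fractions: 1/(k(k+1)) = 1/k - 1/(k+1)
The series telescopes:
= (1/275 - 1/276) + (1/276 - 1/277) + ... + (1/293 - 1/294)
= 1/275 - 1/294
= 19/80850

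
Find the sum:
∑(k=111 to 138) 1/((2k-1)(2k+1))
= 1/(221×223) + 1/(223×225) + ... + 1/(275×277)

Partial fractions: 1/((2k-1)(2k+1)) = (1/2)[1/(2k-1) - 1/(2k+1)]
The series telescopes:
= (1/2)[1/221 - 1/277]
= 28/61217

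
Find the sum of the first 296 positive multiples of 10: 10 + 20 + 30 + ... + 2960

Factor out 10: = 10(1 + 2 + ... + 296) = 10 × n(n+1)/2
= 10 × 296×297/2
= 10 × 43956
= 439560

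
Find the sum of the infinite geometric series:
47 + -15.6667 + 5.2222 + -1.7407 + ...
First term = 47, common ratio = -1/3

For |r| < 1, S = a / (1 - r)
S = 47 / (1 - (-1/3))
S = 47 / (4/3)
S = 141/4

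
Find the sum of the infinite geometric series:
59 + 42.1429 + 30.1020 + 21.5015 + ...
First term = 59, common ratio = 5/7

For |r| < 1, S = a / (1 - r)
S = 59 / (1 - (5/7))
S = 59 / (2/7)
S = 413/2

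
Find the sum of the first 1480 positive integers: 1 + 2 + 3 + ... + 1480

Formula: ∑k = n(n+1)/2
= 1480×1481/2
= 2191880/2
= 1095940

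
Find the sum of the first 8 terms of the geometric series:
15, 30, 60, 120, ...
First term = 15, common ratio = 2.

Sₙ = a(1 - rⁿ) / (1 - r)
S_8 = 15(1 - 2^8) / (1 - 2)
S_8 = 15(1 - 256) / (-1)
S_8 = 3825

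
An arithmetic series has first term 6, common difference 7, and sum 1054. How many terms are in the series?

Using S = n/2 × [2a + (n-1)d]
1054 = n/2 × [2(6) + (n-1)(7)]
1054 = n/2 × [12 + 7n - 7]
2108 = n × [5 + 7n]
7n² + (5)n - 2108 = 0
Discriminant: Δ = (5)² - 4(7)(-2108) = 25 + 59024 = 59049
√Δ = 243
n = [-(5) + √Δ] / (2·7) = (-5 + 243) / 14 = 238 / 14 = 17
(The negative root is discarded since n must be a positive integer.)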